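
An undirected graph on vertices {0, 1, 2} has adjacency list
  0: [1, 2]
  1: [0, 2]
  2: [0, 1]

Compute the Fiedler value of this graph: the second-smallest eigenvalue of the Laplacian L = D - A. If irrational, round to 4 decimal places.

3

Reading degrees in the order [0, 1, 2] gives [2, 2, 2]; set D = diag(2, 2, 2) and form L = D - A. The sorted Laplacian eigenvalues are [0, 3, 3]; the algebraic connectivity is the second entry, 3.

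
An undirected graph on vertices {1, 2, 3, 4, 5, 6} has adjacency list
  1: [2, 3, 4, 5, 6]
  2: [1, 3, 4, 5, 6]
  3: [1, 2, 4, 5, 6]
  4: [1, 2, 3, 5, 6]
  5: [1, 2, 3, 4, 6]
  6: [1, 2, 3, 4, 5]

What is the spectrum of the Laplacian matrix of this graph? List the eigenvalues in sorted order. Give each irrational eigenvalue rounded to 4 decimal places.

[0, 6, 6, 6, 6, 6]

Each diagonal entry of L is the vertex degree and each off-diagonal entry is -1 where an edge is present, 0 otherwise; in the order [1, 2, 3, 4, 5, 6] the diagonal is [5, 5, 5, 5, 5, 5]. Since every row of L sums to 0, the all-ones vector is in the kernel and 0 is an eigenvalue. The single zero eigenvalue shows the graph is connected. The eigenvalues sum to 30, which equals trace(L) = 2|E|. By the matrix-tree theorem the graph has (1/6) * product of the nonzero eigenvalues = 1296 spanning trees.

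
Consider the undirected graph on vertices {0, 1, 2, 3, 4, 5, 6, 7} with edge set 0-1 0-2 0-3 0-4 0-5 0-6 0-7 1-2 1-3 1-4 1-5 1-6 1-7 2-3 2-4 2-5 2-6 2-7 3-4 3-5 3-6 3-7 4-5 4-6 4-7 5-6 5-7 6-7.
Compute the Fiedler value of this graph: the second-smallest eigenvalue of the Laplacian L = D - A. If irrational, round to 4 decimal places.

8

Reading degrees in the order [0, 1, 2, 3, 4, 5, 6, 7] gives [7, 7, 7, 7, 7, 7, 7, 7]; set D = diag(7, 7, 7, 7, 7, 7, 7, 7) and form L = D - A. The smallest Laplacian eigenvalue is always 0. The next one, lambda_2 = 8, measures how hard the graph is to disconnect: larger values mean better connectivity. There is one zero in the spectrum, matching the 1 component. By the matrix-tree theorem the graph has (1/8) * product of the nonzero eigenvalues = 262144 spanning trees.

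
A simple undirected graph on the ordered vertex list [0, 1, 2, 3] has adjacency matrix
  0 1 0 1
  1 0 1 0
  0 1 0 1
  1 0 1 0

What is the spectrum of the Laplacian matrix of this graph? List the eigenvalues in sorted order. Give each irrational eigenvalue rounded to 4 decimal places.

Reading degrees in the order [0, 1, 2, 3] gives [2, 2, 2, 2]; set D = diag(2, 2, 2, 2) and form L = D - A. Since every row of L sums to 0, the all-ones vector is in the kernel and 0 is an eigenvalue. The single zero eigenvalue shows the graph is connected. The eigenvalues sum to 8, which equals trace(L) = 2|E|. There is one zero in the spectrum, matching the 1 component.

[0, 2, 2, 4]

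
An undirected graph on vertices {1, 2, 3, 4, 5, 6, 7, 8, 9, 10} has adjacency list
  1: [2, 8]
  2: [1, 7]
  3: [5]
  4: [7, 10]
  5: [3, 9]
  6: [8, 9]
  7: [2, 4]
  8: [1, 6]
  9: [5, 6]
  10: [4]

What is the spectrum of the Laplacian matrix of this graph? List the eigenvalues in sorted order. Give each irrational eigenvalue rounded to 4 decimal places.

[0, 0.0979, 0.3820, 0.8244, 1.3820, 2, 2.6180, 3.1756, 3.6180, 3.9021]

With the vertex order [1, 2, 3, 4, 5, 6, 7, 8, 9, 10], the degrees are [2, 2, 1, 2, 2, 2, 2, 2, 2, 1], giving D = diag(2, 2, 1, 2, 2, 2, 2, 2, 2, 1) and L = D - A. The multiplicity of 0 as a Laplacian eigenvalue equals the number of connected components. The eigenvalues sum to 18, which equals trace(L) = 2|E|.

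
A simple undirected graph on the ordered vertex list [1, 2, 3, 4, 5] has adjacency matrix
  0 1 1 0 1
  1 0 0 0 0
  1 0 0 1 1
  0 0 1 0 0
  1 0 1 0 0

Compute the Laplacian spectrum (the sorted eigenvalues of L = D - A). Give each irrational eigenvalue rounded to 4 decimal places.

[0, 0.6972, 1.3820, 3.6180, 4.3028]

Each diagonal entry of L is the vertex degree and each off-diagonal entry is -1 where an edge is present, 0 otherwise; in the order [1, 2, 3, 4, 5] the diagonal is [3, 1, 3, 1, 2]. Since every row of L sums to 0, the all-ones vector is in the kernel and 0 is an eigenvalue. There is one zero in the spectrum, matching the 1 component.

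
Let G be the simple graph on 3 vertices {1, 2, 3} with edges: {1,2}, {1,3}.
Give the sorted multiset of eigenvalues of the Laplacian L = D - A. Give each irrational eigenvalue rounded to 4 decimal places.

[0, 1, 3]

Reading degrees in the order [1, 2, 3] gives [2, 1, 1]; set D = diag(2, 1, 1) and form L = D - A. Since every row of L sums to 0, the all-ones vector is in the kernel and 0 is an eigenvalue. There is one zero in the spectrum, matching the 1 component.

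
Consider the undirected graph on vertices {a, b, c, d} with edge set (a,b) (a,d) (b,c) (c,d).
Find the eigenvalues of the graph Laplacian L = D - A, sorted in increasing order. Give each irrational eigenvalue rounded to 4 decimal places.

Reading degrees in the order [a, b, c, d] gives [2, 2, 2, 2]; set D = diag(2, 2, 2, 2) and form L = D - A. Diagonalising L (or applying a numerical eigensolver to the 4x4 matrix) gives the spectrum above. The single zero eigenvalue shows the graph is connected.

[0, 2, 2, 4]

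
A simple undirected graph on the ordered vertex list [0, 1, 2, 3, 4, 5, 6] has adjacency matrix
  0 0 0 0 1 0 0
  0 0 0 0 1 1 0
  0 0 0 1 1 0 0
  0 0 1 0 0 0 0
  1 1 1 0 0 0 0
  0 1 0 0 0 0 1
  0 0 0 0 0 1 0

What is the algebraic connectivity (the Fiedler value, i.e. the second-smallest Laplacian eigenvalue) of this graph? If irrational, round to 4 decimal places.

0.2603

Each diagonal entry of L is the vertex degree and each off-diagonal entry is -1 where an edge is present, 0 otherwise; in the order [0, 1, 2, 3, 4, 5, 6] the diagonal is [1, 2, 2, 1, 3, 2, 1]. The sorted Laplacian eigenvalues are [0, 0.2603, 0.6262, 1.4055, 2.2742, 3.0996, 4.3342]; the algebraic connectivity is the second entry, 0.2603. By the matrix-tree theorem the graph has (1/7) * product of the nonzero eigenvalues = 1 spanning tree. The eigenvalues sum to 12, which equals trace(L) = 2|E|.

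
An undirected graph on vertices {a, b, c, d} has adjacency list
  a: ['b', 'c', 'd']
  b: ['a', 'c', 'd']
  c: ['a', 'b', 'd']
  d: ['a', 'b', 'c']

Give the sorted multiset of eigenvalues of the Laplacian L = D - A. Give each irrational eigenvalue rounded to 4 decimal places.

Reading degrees in the order [a, b, c, d] gives [3, 3, 3, 3]; set D = diag(3, 3, 3, 3) and form L = D - A. The multiplicity of 0 as a Laplacian eigenvalue equals the number of connected components.

[0, 4, 4, 4]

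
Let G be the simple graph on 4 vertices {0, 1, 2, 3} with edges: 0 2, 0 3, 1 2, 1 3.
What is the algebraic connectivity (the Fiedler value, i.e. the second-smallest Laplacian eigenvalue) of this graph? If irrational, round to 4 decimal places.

With the vertex order [0, 1, 2, 3], the degrees are [2, 2, 2, 2], giving D = diag(2, 2, 2, 2) and L = D - A. The sorted Laplacian eigenvalues are [0, 2, 2, 4]; the algebraic connectivity is the second entry, 2. By the matrix-tree theorem the graph has (1/4) * product of the nonzero eigenvalues = 4 spanning trees.

2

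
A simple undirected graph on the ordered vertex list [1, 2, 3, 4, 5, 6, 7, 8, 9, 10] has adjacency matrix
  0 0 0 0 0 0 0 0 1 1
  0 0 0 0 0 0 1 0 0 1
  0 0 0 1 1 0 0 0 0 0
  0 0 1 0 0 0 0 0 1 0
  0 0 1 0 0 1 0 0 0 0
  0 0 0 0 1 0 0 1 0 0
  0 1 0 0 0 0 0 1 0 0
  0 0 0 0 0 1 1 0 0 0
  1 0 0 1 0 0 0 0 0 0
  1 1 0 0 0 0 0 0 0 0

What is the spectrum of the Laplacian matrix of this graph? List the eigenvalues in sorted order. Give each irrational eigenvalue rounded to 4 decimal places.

With the vertex order [1, 2, 3, 4, 5, 6, 7, 8, 9, 10], the degrees are [2, 2, 2, 2, 2, 2, 2, 2, 2, 2], giving D = diag(2, 2, 2, 2, 2, 2, 2, 2, 2, 2) and L = D - A. L is symmetric positive semidefinite, so every eigenvalue is real and nonnegative. The largest eigenvalue, 4, is at most the vertex count 10.

[0, 0.3820, 0.3820, 1.3820, 1.3820, 2.6180, 2.6180, 3.6180, 3.6180, 4]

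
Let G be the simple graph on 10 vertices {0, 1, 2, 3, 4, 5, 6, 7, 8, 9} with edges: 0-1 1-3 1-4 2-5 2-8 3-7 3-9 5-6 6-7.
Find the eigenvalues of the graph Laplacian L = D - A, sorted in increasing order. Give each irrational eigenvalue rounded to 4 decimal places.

[0, 0.1236, 0.4790, 0.7723, 1, 1.5904, 2.5350, 3.1669, 3.6885, 4.6442]

Each diagonal entry of L is the vertex degree and each off-diagonal entry is -1 where an edge is present, 0 otherwise; in the order [0, 1, 2, 3, 4, 5, 6, 7, 8, 9] the diagonal is [1, 3, 2, 3, 1, 2, 2, 2, 1, 1]. The multiplicity of 0 as a Laplacian eigenvalue equals the number of connected components. The single zero eigenvalue shows the graph is connected. There is one zero in the spectrum, matching the 1 component. By the matrix-tree theorem the graph has (1/10) * product of the nonzero eigenvalues = 1 spanning tree.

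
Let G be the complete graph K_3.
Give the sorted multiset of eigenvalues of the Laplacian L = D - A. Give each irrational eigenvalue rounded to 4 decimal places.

[0, 3, 3]

The graph has 3 vertices and degree multiset [2, 2, 2]; D is the diagonal matrix of degrees and L = D - A. The multiplicity of 0 as a Laplacian eigenvalue equals the number of connected components. The single zero eigenvalue shows the graph is connected. By the matrix-tree theorem the graph has (1/3) * product of the nonzero eigenvalues = 3 spanning trees.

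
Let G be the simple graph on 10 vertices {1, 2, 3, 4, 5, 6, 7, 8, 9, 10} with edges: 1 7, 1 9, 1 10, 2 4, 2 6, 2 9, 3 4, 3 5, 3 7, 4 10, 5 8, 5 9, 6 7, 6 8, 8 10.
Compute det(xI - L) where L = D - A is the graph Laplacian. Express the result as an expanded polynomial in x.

Reading degrees in the order [1, 2, 3, 4, 5, 6, 7, 8, 9, 10] gives [3, 3, 3, 3, 3, 3, 3, 3, 3, 3]; set D = diag(3, 3, 3, 3, 3, 3, 3, 3, 3, 3) and form L = D - A. L has integer entries, so p(x) = det(xI - L) has integer coefficients. Expanding the determinant yields x^10 - 30x^9 + 390x^8 - 2880x^7 + 13305x^6 - 39882x^5 + 77640x^4 - 94800x^3 + 66000x^2 - 20000x. The constant term is 0 because L is singular (the all-ones vector lies in its kernel). The largest eigenvalue, 5, is at most the vertex count 10.

x^10 - 30x^9 + 390x^8 - 2880x^7 + 13305x^6 - 39882x^5 + 77640x^4 - 94800x^3 + 66000x^2 - 20000x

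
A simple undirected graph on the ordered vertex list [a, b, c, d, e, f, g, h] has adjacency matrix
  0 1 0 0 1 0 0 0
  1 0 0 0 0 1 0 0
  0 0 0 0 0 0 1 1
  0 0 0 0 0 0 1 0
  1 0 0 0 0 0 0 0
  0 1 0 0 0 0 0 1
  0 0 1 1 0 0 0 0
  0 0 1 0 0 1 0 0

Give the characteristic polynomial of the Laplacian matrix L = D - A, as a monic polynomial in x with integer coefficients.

x^8 - 14x^7 + 78x^6 - 220x^5 + 330x^4 - 252x^3 + 84x^2 - 8x

Each diagonal entry of L is the vertex degree and each off-diagonal entry is -1 where an edge is present, 0 otherwise; in the order [a, b, c, d, e, f, g, h] the diagonal is [2, 2, 2, 1, 1, 2, 2, 2]. Computing det(xI - L) by cofactor expansion (or equivalently via sum-over-permutations) gives x^8 - 14x^7 + 78x^6 - 220x^5 + 330x^4 - 252x^3 + 84x^2 - 8x. Since p(0) = det(-L) = 0, x divides p(x). The eigenvalues sum to 14, which equals trace(L) = 2|E|.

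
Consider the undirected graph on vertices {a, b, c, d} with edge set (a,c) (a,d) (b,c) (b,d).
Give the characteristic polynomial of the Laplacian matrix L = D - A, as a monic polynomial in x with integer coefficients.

With the vertex order [a, b, c, d], the degrees are [2, 2, 2, 2], giving D = diag(2, 2, 2, 2) and L = D - A. The eigenvalues of L are [0, 2, 2, 4]; the characteristic polynomial is the product of (x - lambda_i), which multiplies out to x^4 - 8x^3 + 20x^2 - 16x. Since p(0) = det(-L) = 0, x divides p(x). By the matrix-tree theorem the graph has (1/4) * product of the nonzero eigenvalues = 4 spanning trees.

x^4 - 8x^3 + 20x^2 - 16x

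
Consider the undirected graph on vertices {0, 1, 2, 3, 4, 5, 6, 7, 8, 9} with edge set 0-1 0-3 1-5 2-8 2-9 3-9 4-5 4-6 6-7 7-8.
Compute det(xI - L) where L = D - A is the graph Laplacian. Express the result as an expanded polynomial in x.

x^10 - 20x^9 + 170x^8 - 800x^7 + 2275x^6 - 4004x^5 + 4290x^4 - 2640x^3 + 825x^2 - 100x

With the vertex order [0, 1, 2, 3, 4, 5, 6, 7, 8, 9], the degrees are [2, 2, 2, 2, 2, 2, 2, 2, 2, 2], giving D = diag(2, 2, 2, 2, 2, 2, 2, 2, 2, 2) and L = D - A. L has integer entries, so p(x) = det(xI - L) has integer coefficients. Expanding the determinant yields x^10 - 20x^9 + 170x^8 - 800x^7 + 2275x^6 - 4004x^5 + 4290x^4 - 2640x^3 + 825x^2 - 100x. The constant term is 0 because L is singular (the all-ones vector lies in its kernel). The eigenvalues sum to 20, which equals trace(L) = 2|E|. By the matrix-tree theorem the graph has (1/10) * product of the nonzero eigenvalues = 10 spanning trees.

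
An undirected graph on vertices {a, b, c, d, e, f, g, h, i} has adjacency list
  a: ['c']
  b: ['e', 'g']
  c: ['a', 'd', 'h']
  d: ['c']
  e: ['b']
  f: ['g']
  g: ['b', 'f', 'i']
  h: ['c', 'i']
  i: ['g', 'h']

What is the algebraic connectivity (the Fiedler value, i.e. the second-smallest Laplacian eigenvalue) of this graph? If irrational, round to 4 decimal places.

Reading degrees in the order [a, b, c, d, e, f, g, h, i] gives [1, 2, 3, 1, 1, 1, 3, 2, 2]; set D = diag(1, 2, 3, 1, 1, 1, 3, 2, 2) and form L = D - A. Computing the eigenvalues of L and sorting gives [0, 0.1538, 0.5764, 1, 1, 2.1128, 2.6757, 4.0748, 4.4065]. The Fiedler value lambda_2 = 0.1538 is strictly positive, so the graph is connected. There is one zero in the spectrum, matching the 1 component. The eigenvalues sum to 16, which equals trace(L) = 2|E|.

0.1538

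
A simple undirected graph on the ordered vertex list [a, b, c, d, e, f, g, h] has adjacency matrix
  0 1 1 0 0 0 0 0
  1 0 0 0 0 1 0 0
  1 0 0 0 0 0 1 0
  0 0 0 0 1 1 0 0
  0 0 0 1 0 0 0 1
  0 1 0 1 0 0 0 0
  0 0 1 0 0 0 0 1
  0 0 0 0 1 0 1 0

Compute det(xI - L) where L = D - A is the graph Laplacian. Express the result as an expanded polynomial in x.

x^8 - 16x^7 + 104x^6 - 352x^5 + 660x^4 - 672x^3 + 336x^2 - 64x

Reading degrees in the order [a, b, c, d, e, f, g, h] gives [2, 2, 2, 2, 2, 2, 2, 2]; set D = diag(2, 2, 2, 2, 2, 2, 2, 2) and form L = D - A. L has integer entries, so p(x) = det(xI - L) has integer coefficients. Expanding the determinant yields x^8 - 16x^7 + 104x^6 - 352x^5 + 660x^4 - 672x^3 + 336x^2 - 64x. The coefficient of x^7 equals -trace(L) = -16, matching the sum of degrees. By the matrix-tree theorem the graph has (1/8) * product of the nonzero eigenvalues = 8 spanning trees.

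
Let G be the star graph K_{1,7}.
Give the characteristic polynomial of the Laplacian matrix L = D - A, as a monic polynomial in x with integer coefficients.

x^8 - 14x^7 + 63x^6 - 140x^5 + 175x^4 - 126x^3 + 49x^2 - 8x

The graph has 8 vertices and degree multiset [7, 1, 1, 1, 1, 1, 1, 1]; D is the diagonal matrix of degrees and L = D - A. The eigenvalues of L are [0, 1, 1, 1, 1, 1, 1, 8]; the characteristic polynomial is the product of (x - lambda_i), which multiplies out to x^8 - 14x^7 + 63x^6 - 140x^5 + 175x^4 - 126x^3 + 49x^2 - 8x. The coefficient of x^7 equals -trace(L) = -14, matching the sum of degrees.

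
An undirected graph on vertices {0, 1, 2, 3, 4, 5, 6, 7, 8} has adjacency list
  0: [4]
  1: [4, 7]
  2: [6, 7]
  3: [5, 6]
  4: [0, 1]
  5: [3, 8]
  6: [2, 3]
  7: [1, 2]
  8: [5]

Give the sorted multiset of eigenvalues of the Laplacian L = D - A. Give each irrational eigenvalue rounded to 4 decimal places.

Reading degrees in the order [0, 1, 2, 3, 4, 5, 6, 7, 8] gives [1, 2, 2, 2, 2, 2, 2, 2, 1]; set D = diag(1, 2, 2, 2, 2, 2, 2, 2, 1) and form L = D - A. Diagonalising L (or applying a numerical eigensolver to the 9x9 matrix) gives the spectrum above. The single zero eigenvalue shows the graph is connected. There is one zero in the spectrum, matching the 1 component.

[0, 0.1206, 0.4679, 1, 1.6527, 2.3473, 3, 3.5321, 3.8794]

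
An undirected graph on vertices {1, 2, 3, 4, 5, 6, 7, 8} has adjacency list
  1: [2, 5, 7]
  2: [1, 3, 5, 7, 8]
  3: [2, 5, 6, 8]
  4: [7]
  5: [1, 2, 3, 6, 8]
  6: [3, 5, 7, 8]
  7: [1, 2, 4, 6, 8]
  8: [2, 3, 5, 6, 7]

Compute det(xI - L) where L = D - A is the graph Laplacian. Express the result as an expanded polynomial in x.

x^8 - 32x^7 + 425x^6 - 3016x^5 + 12225x^4 - 27842x^3 + 32034x^2 - 13496x

With the vertex order [1, 2, 3, 4, 5, 6, 7, 8], the degrees are [3, 5, 4, 1, 5, 4, 5, 5], giving D = diag(3, 5, 4, 1, 5, 4, 5, 5) and L = D - A. Computing det(xI - L) by cofactor expansion (or equivalently via sum-over-permutations) gives x^8 - 32x^7 + 425x^6 - 3016x^5 + 12225x^4 - 27842x^3 + 32034x^2 - 13496x. The coefficient of x^7 equals -trace(L) = -32, matching the sum of degrees.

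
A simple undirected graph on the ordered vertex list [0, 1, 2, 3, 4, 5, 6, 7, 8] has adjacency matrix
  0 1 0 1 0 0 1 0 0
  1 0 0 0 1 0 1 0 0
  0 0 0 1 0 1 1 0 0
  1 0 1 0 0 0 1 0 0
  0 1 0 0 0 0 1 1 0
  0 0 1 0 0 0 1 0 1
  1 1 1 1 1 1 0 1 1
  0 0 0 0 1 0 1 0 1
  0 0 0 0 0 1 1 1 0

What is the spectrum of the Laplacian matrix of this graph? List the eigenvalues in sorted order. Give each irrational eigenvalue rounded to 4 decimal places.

Reading degrees in the order [0, 1, 2, 3, 4, 5, 6, 7, 8] gives [3, 3, 3, 3, 3, 3, 8, 3, 3]; set D = diag(3, 3, 3, 3, 3, 3, 8, 3, 3) and form L = D - A. Since every row of L sums to 0, the all-ones vector is in the kernel and 0 is an eigenvalue. The single zero eigenvalue shows the graph is connected. There is one zero in the spectrum, matching the 1 component. The largest eigenvalue, 9, is at most the vertex count 9.

[0, 1.5858, 1.5858, 3, 3, 4.4142, 4.4142, 5, 9]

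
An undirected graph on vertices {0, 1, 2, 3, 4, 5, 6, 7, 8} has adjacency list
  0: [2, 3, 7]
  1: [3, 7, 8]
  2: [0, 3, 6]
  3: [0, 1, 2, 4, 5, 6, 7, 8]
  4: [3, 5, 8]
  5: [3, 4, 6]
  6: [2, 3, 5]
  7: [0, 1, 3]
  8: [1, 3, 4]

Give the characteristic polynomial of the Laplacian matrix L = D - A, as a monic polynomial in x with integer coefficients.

x^9 - 32x^8 + 428x^7 - 3136x^6 + 13786x^5 - 37232x^4 + 60276x^3 - 53424x^2 + 19845x

Each diagonal entry of L is the vertex degree and each off-diagonal entry is -1 where an edge is present, 0 otherwise; in the order [0, 1, 2, 3, 4, 5, 6, 7, 8] the diagonal is [3, 3, 3, 8, 3, 3, 3, 3, 3]. L has integer entries, so p(x) = det(xI - L) has integer coefficients. Expanding the determinant yields x^9 - 32x^8 + 428x^7 - 3136x^6 + 13786x^5 - 37232x^4 + 60276x^3 - 53424x^2 + 19845x. The constant term is 0 because L is singular (the all-ones vector lies in its kernel). By the matrix-tree theorem the graph has (1/9) * product of the nonzero eigenvalues = 2205 spanning trees.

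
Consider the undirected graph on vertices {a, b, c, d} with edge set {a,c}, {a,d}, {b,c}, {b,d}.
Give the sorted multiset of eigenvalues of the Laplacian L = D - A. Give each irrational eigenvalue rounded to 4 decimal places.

Each diagonal entry of L is the vertex degree and each off-diagonal entry is -1 where an edge is present, 0 otherwise; in the order [a, b, c, d] the diagonal is [2, 2, 2, 2]. The multiplicity of 0 as a Laplacian eigenvalue equals the number of connected components. The single zero eigenvalue shows the graph is connected. By the matrix-tree theorem the graph has (1/4) * product of the nonzero eigenvalues = 4 spanning trees.

[0, 2, 2, 4]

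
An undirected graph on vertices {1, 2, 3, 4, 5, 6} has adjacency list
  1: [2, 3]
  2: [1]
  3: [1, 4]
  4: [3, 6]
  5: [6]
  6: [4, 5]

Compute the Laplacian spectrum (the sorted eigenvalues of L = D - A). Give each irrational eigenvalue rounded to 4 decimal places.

With the vertex order [1, 2, 3, 4, 5, 6], the degrees are [2, 1, 2, 2, 1, 2], giving D = diag(2, 1, 2, 2, 1, 2) and L = D - A. Diagonalising L (or applying a numerical eigensolver to the 6x6 matrix) gives the spectrum above. The largest eigenvalue, 3.7321, is at most the vertex count 6.

[0, 0.2679, 1, 2, 3, 3.7321]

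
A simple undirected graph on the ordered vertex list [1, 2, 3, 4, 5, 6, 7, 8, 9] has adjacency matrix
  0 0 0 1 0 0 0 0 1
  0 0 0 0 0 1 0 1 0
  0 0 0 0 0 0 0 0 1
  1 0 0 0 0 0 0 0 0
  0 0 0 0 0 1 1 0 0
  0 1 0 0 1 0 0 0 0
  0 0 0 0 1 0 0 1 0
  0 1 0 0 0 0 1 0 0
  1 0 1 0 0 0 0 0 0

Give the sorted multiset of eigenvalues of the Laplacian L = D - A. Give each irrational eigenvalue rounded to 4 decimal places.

[0, 0, 0.5858, 1.3820, 1.3820, 2, 3.4142, 3.6180, 3.6180]

Each diagonal entry of L is the vertex degree and each off-diagonal entry is -1 where an edge is present, 0 otherwise; in the order [1, 2, 3, 4, 5, 6, 7, 8, 9] the diagonal is [2, 2, 1, 1, 2, 2, 2, 2, 2]. L is symmetric positive semidefinite, so every eigenvalue is real and nonnegative. The 2 zero eigenvalues correspond to the 2 connected components. The largest eigenvalue, 3.6180, is at most the vertex count 9. There are 2 zeros in the spectrum, matching the 2 components.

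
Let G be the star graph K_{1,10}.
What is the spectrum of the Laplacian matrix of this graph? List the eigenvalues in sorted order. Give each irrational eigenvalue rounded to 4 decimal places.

[0, 1, 1, 1, 1, 1, 1, 1, 1, 1, 11]

The graph has 11 vertices and degree multiset [10, 1, 1, 1, 1, 1, 1, 1, 1, 1, 1]; D is the diagonal matrix of degrees and L = D - A. The multiplicity of 0 as a Laplacian eigenvalue equals the number of connected components. The single zero eigenvalue shows the graph is connected.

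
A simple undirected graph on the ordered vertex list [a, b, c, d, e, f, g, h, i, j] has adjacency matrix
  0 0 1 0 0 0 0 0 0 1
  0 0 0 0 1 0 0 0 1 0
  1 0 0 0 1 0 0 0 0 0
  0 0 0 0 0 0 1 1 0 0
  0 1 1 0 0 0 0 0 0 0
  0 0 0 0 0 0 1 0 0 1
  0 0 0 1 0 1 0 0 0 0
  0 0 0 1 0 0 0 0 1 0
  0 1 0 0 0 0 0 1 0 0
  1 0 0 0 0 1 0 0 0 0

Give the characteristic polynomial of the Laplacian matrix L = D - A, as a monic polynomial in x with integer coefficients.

x^10 - 20x^9 + 170x^8 - 800x^7 + 2275x^6 - 4004x^5 + 4290x^4 - 2640x^3 + 825x^2 - 100x

With the vertex order [a, b, c, d, e, f, g, h, i, j], the degrees are [2, 2, 2, 2, 2, 2, 2, 2, 2, 2], giving D = diag(2, 2, 2, 2, 2, 2, 2, 2, 2, 2) and L = D - A. L has integer entries, so p(x) = det(xI - L) has integer coefficients. Expanding the determinant yields x^10 - 20x^9 + 170x^8 - 800x^7 + 2275x^6 - 4004x^5 + 4290x^4 - 2640x^3 + 825x^2 - 100x. Since p(0) = det(-L) = 0, x divides p(x).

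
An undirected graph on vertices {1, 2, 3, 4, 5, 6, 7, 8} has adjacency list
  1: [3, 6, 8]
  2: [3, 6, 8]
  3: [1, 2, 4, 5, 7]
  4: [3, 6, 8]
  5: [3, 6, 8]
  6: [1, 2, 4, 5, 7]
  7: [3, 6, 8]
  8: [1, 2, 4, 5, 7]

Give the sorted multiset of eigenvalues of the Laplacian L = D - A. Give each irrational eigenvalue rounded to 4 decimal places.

[0, 3, 3, 3, 3, 5, 5, 8]

Reading degrees in the order [1, 2, 3, 4, 5, 6, 7, 8] gives [3, 3, 5, 3, 3, 5, 3, 5]; set D = diag(3, 3, 5, 3, 3, 5, 3, 5) and form L = D - A. Since every row of L sums to 0, the all-ones vector is in the kernel and 0 is an eigenvalue. The single zero eigenvalue shows the graph is connected.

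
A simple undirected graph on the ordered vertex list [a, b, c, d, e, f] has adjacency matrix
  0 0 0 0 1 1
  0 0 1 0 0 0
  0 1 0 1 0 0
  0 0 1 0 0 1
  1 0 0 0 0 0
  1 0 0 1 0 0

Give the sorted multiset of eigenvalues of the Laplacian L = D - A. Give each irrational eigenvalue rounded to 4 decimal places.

[0, 0.2679, 1, 2, 3, 3.7321]

With the vertex order [a, b, c, d, e, f], the degrees are [2, 1, 2, 2, 1, 2], giving D = diag(2, 1, 2, 2, 1, 2) and L = D - A. Since every row of L sums to 0, the all-ones vector is in the kernel and 0 is an eigenvalue. The single zero eigenvalue shows the graph is connected. The eigenvalues sum to 10, which equals trace(L) = 2|E|. By the matrix-tree theorem the graph has (1/6) * product of the nonzero eigenvalues = 1 spanning tree.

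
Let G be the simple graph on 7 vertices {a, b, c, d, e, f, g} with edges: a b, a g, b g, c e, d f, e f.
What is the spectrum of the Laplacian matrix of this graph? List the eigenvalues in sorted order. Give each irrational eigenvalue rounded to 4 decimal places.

[0, 0, 0.5858, 2, 3, 3, 3.4142]

Reading degrees in the order [a, b, c, d, e, f, g] gives [2, 2, 1, 1, 2, 2, 2]; set D = diag(2, 2, 1, 1, 2, 2, 2) and form L = D - A. The multiplicity of 0 as a Laplacian eigenvalue equals the number of connected components. The 2 zero eigenvalues correspond to the 2 connected components. The eigenvalues sum to 12, which equals trace(L) = 2|E|.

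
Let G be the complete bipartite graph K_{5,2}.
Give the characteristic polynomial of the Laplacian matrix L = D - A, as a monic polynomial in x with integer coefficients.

x^7 - 20x^6 + 155x^5 - 600x^4 + 1240x^3 - 1312x^2 + 560x

The graph has 7 vertices and degree multiset [5, 5, 2, 2, 2, 2, 2]; D is the diagonal matrix of degrees and L = D - A. L has integer entries, so p(x) = det(xI - L) has integer coefficients. Expanding the determinant yields x^7 - 20x^6 + 155x^5 - 600x^4 + 1240x^3 - 1312x^2 + 560x. The coefficient of x^6 equals -trace(L) = -20, matching the sum of degrees. There is one zero in the spectrum, matching the 1 component. The largest eigenvalue, 7, is at most the vertex count 7.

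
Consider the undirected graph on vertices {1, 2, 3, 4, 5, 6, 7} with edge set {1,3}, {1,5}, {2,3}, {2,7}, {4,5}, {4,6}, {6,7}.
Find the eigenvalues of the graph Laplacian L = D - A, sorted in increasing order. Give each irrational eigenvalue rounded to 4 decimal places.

With the vertex order [1, 2, 3, 4, 5, 6, 7], the degrees are [2, 2, 2, 2, 2, 2, 2], giving D = diag(2, 2, 2, 2, 2, 2, 2) and L = D - A. The multiplicity of 0 as a Laplacian eigenvalue equals the number of connected components. The single zero eigenvalue shows the graph is connected. There is one zero in the spectrum, matching the 1 component.

[0, 0.7530, 0.7530, 2.4450, 2.4450, 3.8019, 3.8019]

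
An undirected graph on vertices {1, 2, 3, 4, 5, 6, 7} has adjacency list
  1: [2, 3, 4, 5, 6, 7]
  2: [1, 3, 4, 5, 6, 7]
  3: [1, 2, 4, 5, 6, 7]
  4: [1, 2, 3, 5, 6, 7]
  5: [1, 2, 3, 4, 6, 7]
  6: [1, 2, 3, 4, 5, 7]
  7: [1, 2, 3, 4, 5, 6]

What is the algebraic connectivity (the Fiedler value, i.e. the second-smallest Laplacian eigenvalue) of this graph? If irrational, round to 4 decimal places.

Reading degrees in the order [1, 2, 3, 4, 5, 6, 7] gives [6, 6, 6, 6, 6, 6, 6]; set D = diag(6, 6, 6, 6, 6, 6, 6) and form L = D - A. The sorted Laplacian eigenvalues are [0, 7, 7, 7, 7, 7, 7]; the algebraic connectivity is the second entry, 7.

7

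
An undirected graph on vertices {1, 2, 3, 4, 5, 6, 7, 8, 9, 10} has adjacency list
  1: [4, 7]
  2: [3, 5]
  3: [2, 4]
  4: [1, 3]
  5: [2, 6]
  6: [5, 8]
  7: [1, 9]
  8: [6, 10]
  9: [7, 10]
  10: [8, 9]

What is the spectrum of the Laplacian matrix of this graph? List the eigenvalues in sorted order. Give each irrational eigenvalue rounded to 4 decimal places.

[0, 0.3820, 0.3820, 1.3820, 1.3820, 2.6180, 2.6180, 3.6180, 3.6180, 4]

Reading degrees in the order [1, 2, 3, 4, 5, 6, 7, 8, 9, 10] gives [2, 2, 2, 2, 2, 2, 2, 2, 2, 2]; set D = diag(2, 2, 2, 2, 2, 2, 2, 2, 2, 2) and form L = D - A. Since every row of L sums to 0, the all-ones vector is in the kernel and 0 is an eigenvalue. The single zero eigenvalue shows the graph is connected.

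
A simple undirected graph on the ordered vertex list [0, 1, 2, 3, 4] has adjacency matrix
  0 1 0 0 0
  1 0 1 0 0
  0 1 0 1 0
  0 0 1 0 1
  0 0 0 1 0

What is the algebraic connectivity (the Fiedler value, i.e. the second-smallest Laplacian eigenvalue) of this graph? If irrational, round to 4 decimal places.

0.3820

Each diagonal entry of L is the vertex degree and each off-diagonal entry is -1 where an edge is present, 0 otherwise; in the order [0, 1, 2, 3, 4] the diagonal is [1, 2, 2, 2, 1]. The smallest Laplacian eigenvalue is always 0. The next one, lambda_2 = 0.3820, measures how hard the graph is to disconnect: larger values mean better connectivity.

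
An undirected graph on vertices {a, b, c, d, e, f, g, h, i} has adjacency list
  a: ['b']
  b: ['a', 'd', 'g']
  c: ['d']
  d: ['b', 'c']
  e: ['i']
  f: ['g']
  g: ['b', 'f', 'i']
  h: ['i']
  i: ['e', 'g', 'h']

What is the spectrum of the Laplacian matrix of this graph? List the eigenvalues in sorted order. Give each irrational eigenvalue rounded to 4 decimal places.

Reading degrees in the order [a, b, c, d, e, f, g, h, i] gives [1, 3, 1, 2, 1, 1, 3, 1, 3]; set D = diag(1, 3, 1, 2, 1, 1, 3, 1, 3) and form L = D - A. Diagonalising L (or applying a numerical eigensolver to the 9x9 matrix) gives the spectrum above. By the matrix-tree theorem the graph has (1/9) * product of the nonzero eigenvalues = 1 spanning tree.

[0, 0.2118, 0.5546, 0.7223, 1, 2.0782, 2.7338, 3.8525, 4.8468]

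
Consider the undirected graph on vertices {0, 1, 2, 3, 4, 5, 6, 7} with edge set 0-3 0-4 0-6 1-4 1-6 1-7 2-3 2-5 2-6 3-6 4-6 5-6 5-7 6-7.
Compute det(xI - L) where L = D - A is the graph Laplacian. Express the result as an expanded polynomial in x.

x^8 - 28x^7 + 322x^6 - 1974x^5 + 6965x^4 - 14126x^3 + 15225x^2 - 6728x

Each diagonal entry of L is the vertex degree and each off-diagonal entry is -1 where an edge is present, 0 otherwise; in the order [0, 1, 2, 3, 4, 5, 6, 7] the diagonal is [3, 3, 3, 3, 3, 3, 7, 3]. L has integer entries, so p(x) = det(xI - L) has integer coefficients. Expanding the determinant yields x^8 - 28x^7 + 322x^6 - 1974x^5 + 6965x^4 - 14126x^3 + 15225x^2 - 6728x. The coefficient of x^7 equals -trace(L) = -28, matching the sum of degrees. The largest eigenvalue, 8, is at most the vertex count 8.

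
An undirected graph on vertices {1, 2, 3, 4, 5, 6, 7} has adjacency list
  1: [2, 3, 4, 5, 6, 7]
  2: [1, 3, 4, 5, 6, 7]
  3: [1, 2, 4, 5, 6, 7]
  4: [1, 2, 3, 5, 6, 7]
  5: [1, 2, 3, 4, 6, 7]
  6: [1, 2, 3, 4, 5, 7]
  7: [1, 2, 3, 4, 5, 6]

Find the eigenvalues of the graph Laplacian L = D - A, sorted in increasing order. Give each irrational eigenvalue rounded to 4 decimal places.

[0, 7, 7, 7, 7, 7, 7]

Each diagonal entry of L is the vertex degree and each off-diagonal entry is -1 where an edge is present, 0 otherwise; in the order [1, 2, 3, 4, 5, 6, 7] the diagonal is [6, 6, 6, 6, 6, 6, 6]. The multiplicity of 0 as a Laplacian eigenvalue equals the number of connected components. The single zero eigenvalue shows the graph is connected. The largest eigenvalue, 7, is at most the vertex count 7.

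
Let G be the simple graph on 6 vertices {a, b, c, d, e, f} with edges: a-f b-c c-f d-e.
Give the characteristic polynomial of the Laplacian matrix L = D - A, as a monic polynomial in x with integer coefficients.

Reading degrees in the order [a, b, c, d, e, f] gives [1, 1, 2, 1, 1, 2]; set D = diag(1, 1, 2, 1, 1, 2) and form L = D - A. Computing det(xI - L) by cofactor expansion (or equivalently via sum-over-permutations) gives x^6 - 8x^5 + 22x^4 - 24x^3 + 8x^2. The constant term is 0 because L is singular (the all-ones vector lies in its kernel).

x^6 - 8x^5 + 22x^4 - 24x^3 + 8x^2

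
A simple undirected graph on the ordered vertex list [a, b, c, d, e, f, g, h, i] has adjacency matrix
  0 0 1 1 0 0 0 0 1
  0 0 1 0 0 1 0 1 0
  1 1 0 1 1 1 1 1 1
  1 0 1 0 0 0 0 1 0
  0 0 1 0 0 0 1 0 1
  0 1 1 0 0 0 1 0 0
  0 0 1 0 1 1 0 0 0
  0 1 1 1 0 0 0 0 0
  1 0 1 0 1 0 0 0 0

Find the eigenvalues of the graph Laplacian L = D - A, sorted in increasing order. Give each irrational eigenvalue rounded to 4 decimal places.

Each diagonal entry of L is the vertex degree and each off-diagonal entry is -1 where an edge is present, 0 otherwise; in the order [a, b, c, d, e, f, g, h, i] the diagonal is [3, 3, 8, 3, 3, 3, 3, 3, 3]. Since every row of L sums to 0, the all-ones vector is in the kernel and 0 is an eigenvalue. There is one zero in the spectrum, matching the 1 component. By the matrix-tree theorem the graph has (1/9) * product of the nonzero eigenvalues = 2205 spanning trees.

[0, 1.5858, 1.5858, 3, 3, 4.4142, 4.4142, 5, 9]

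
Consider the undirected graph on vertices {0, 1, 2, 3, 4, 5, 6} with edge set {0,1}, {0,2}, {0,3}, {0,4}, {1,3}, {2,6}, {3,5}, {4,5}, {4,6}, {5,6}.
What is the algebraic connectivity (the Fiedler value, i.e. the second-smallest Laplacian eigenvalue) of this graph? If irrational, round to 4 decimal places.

1.2143

With the vertex order [0, 1, 2, 3, 4, 5, 6], the degrees are [4, 2, 2, 3, 3, 3, 3], giving D = diag(4, 2, 2, 3, 3, 3, 3) and L = D - A. The sorted Laplacian eigenvalues are [0, 1.2143, 1.8542, 3.2181, 3.5453, 4.6004, 5.5675]; the algebraic connectivity is the second entry, 1.2143. There is one zero in the spectrum, matching the 1 component.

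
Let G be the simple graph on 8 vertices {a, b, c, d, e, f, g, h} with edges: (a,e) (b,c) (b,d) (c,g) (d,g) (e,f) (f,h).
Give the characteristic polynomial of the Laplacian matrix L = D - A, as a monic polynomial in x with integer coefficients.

Reading degrees in the order [a, b, c, d, e, f, g, h] gives [1, 2, 2, 2, 2, 2, 2, 1]; set D = diag(1, 2, 2, 2, 2, 2, 2, 1) and form L = D - A. Computing det(xI - L) by cofactor expansion (or equivalently via sum-over-permutations) gives x^8 - 14x^7 + 78x^6 - 220x^5 + 328x^4 - 240x^3 + 64x^2. Since p(0) = det(-L) = 0, x divides p(x).

x^8 - 14x^7 + 78x^6 - 220x^5 + 328x^4 - 240x^3 + 64x^2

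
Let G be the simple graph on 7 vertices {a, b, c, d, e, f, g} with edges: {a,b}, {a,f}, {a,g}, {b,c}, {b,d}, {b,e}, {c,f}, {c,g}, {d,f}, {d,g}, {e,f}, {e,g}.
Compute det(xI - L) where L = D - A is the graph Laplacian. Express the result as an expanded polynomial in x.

With the vertex order [a, b, c, d, e, f, g], the degrees are [3, 4, 3, 3, 3, 4, 4], giving D = diag(3, 4, 3, 3, 3, 4, 4) and L = D - A. The eigenvalues of L are [0, 3, 3, 3, 4, 4, 7]; the characteristic polynomial is the product of (x - lambda_i), which multiplies out to x^7 - 24x^6 + 234x^5 - 1192x^4 + 3357x^3 - 4968x^2 + 3024x. The coefficient of x^6 equals -trace(L) = -24, matching the sum of degrees. By the matrix-tree theorem the graph has (1/7) * product of the nonzero eigenvalues = 432 spanning trees. There is one zero in the spectrum, matching the 1 component.

x^7 - 24x^6 + 234x^5 - 1192x^4 + 3357x^3 - 4968x^2 + 3024x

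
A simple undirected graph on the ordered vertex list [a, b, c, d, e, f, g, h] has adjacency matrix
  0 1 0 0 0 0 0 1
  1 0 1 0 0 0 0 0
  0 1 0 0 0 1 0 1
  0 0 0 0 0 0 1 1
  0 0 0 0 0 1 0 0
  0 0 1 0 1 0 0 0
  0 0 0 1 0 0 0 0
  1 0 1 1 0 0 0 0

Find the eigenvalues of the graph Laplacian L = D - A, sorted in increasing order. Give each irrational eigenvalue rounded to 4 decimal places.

[0, 0.2907, 0.5858, 2, 2, 2.8061, 3.4142, 4.9032]

With the vertex order [a, b, c, d, e, f, g, h], the degrees are [2, 2, 3, 2, 1, 2, 1, 3], giving D = diag(2, 2, 3, 2, 1, 2, 1, 3) and L = D - A. L is symmetric positive semidefinite, so every eigenvalue is real and nonnegative. The single zero eigenvalue shows the graph is connected.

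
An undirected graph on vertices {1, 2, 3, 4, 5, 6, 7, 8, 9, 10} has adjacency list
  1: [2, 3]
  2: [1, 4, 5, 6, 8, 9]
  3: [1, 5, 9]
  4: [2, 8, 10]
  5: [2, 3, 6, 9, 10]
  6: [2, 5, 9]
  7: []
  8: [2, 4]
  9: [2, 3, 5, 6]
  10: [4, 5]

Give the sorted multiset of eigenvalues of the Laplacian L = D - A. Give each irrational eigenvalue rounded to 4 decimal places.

[0, 0, 1.0756, 1.6937, 1.9749, 3.2107, 3.9204, 4.9466, 5.8486, 7.3295]

With the vertex order [1, 2, 3, 4, 5, 6, 7, 8, 9, 10], the degrees are [2, 6, 3, 3, 5, 3, 0, 2, 4, 2], giving D = diag(2, 6, 3, 3, 5, 3, 0, 2, 4, 2) and L = D - A. Diagonalising L (or applying a numerical eigensolver to the 10x10 matrix) gives the spectrum above. The 2 zero eigenvalues correspond to the 2 connected components. The largest eigenvalue, 7.3295, is at most the vertex count 10. There are 2 zeros in the spectrum, matching the 2 components.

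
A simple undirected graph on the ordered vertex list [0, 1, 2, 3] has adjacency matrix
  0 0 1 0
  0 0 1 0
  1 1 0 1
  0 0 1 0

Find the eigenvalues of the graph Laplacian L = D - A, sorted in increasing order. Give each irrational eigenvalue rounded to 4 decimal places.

Each diagonal entry of L is the vertex degree and each off-diagonal entry is -1 where an edge is present, 0 otherwise; in the order [0, 1, 2, 3] the diagonal is [1, 1, 3, 1]. L is symmetric positive semidefinite, so every eigenvalue is real and nonnegative. The single zero eigenvalue shows the graph is connected. The eigenvalues sum to 6, which equals trace(L) = 2|E|. There is one zero in the spectrum, matching the 1 component.

[0, 1, 1, 4]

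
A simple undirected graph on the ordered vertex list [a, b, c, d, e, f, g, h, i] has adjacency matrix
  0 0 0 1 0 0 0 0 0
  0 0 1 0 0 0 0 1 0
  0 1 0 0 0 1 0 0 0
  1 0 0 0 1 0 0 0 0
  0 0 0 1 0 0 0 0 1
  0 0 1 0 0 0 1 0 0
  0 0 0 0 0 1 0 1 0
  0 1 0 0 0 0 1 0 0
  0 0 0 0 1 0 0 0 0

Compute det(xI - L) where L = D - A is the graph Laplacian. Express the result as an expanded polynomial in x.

x^9 - 16x^8 + 105x^7 - 364x^6 + 715x^5 - 790x^4 + 450x^3 - 100x^2

With the vertex order [a, b, c, d, e, f, g, h, i], the degrees are [1, 2, 2, 2, 2, 2, 2, 2, 1], giving D = diag(1, 2, 2, 2, 2, 2, 2, 2, 1) and L = D - A. Computing det(xI - L) by cofactor expansion (or equivalently via sum-over-permutations) gives x^9 - 16x^8 + 105x^7 - 364x^6 + 715x^5 - 790x^4 + 450x^3 - 100x^2. The constant term is 0 because L is singular (the all-ones vector lies in its kernel).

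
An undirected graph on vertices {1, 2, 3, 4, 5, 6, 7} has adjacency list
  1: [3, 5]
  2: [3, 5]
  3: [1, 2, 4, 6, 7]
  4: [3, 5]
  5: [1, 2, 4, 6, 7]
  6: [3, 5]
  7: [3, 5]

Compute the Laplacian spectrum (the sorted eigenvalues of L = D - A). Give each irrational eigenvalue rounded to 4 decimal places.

[0, 2, 2, 2, 2, 5, 7]

With the vertex order [1, 2, 3, 4, 5, 6, 7], the degrees are [2, 2, 5, 2, 5, 2, 2], giving D = diag(2, 2, 5, 2, 5, 2, 2) and L = D - A. Since every row of L sums to 0, the all-ones vector is in the kernel and 0 is an eigenvalue. The single zero eigenvalue shows the graph is connected.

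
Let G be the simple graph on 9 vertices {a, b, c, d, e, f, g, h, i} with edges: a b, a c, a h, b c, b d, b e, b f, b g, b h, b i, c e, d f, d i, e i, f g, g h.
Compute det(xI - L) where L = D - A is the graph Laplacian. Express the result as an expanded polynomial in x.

Reading degrees in the order [a, b, c, d, e, f, g, h, i] gives [3, 8, 3, 3, 3, 3, 3, 3, 3]; set D = diag(3, 8, 3, 3, 3, 3, 3, 3, 3) and form L = D - A. Computing det(xI - L) by cofactor expansion (or equivalently via sum-over-permutations) gives x^9 - 32x^8 + 428x^7 - 3136x^6 + 13786x^5 - 37232x^4 + 60276x^3 - 53424x^2 + 19845x. The coefficient of x^8 equals -trace(L) = -32, matching the sum of degrees. There is one zero in the spectrum, matching the 1 component.

x^9 - 32x^8 + 428x^7 - 3136x^6 + 13786x^5 - 37232x^4 + 60276x^3 - 53424x^2 + 19845x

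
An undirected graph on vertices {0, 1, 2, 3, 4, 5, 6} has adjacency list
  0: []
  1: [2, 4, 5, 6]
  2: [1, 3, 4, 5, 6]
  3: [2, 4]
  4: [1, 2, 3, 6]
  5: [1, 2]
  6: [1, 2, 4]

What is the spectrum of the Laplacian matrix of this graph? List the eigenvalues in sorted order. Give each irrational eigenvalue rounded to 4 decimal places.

[0, 0, 1.6972, 2.3820, 4.6180, 5.3028, 6]

Reading degrees in the order [0, 1, 2, 3, 4, 5, 6] gives [0, 4, 5, 2, 4, 2, 3]; set D = diag(0, 4, 5, 2, 4, 2, 3) and form L = D - A. Since every row of L sums to 0, the all-ones vector is in the kernel and 0 is an eigenvalue. The 2 zero eigenvalues correspond to the 2 connected components. The eigenvalues sum to 20, which equals trace(L) = 2|E|.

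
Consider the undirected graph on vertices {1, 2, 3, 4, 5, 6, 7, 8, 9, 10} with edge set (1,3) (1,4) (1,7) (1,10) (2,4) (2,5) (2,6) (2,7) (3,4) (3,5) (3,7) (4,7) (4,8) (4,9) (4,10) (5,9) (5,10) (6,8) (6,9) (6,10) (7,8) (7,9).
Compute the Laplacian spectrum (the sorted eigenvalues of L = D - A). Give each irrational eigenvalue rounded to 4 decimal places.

[0, 2.4083, 2.8457, 3.4675, 4, 4.2586, 5, 6.0220, 7.4024, 8.5955]

With the vertex order [1, 2, 3, 4, 5, 6, 7, 8, 9, 10], the degrees are [4, 4, 4, 7, 4, 4, 6, 3, 4, 4], giving D = diag(4, 4, 4, 7, 4, 4, 6, 3, 4, 4) and L = D - A. L is symmetric positive semidefinite, so every eigenvalue is real and nonnegative. The eigenvalues sum to 44, which equals trace(L) = 2|E|.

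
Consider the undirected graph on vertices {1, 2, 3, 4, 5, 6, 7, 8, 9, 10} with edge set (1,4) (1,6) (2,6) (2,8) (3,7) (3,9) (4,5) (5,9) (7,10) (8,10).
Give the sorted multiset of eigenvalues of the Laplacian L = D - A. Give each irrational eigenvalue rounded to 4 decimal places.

With the vertex order [1, 2, 3, 4, 5, 6, 7, 8, 9, 10], the degrees are [2, 2, 2, 2, 2, 2, 2, 2, 2, 2], giving D = diag(2, 2, 2, 2, 2, 2, 2, 2, 2, 2) and L = D - A. Since every row of L sums to 0, the all-ones vector is in the kernel and 0 is an eigenvalue. The single zero eigenvalue shows the graph is connected. There is one zero in the spectrum, matching the 1 component.

[0, 0.3820, 0.3820, 1.3820, 1.3820, 2.6180, 2.6180, 3.6180, 3.6180, 4]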